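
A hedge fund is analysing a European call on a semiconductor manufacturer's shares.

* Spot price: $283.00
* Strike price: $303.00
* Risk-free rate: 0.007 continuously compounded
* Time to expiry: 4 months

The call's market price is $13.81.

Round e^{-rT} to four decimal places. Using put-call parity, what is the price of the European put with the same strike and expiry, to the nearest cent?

exp(−rT) = exp(−0.007·0.3333) = 0.9977
Put-call parity: C − P = S − K·e^(−rT) = 283 − 303·0.9977 = 283 − 302.3031 = -19.3031
P = C − (C − P) = 13.81 − (-19.3031) = 33.1131

$33.11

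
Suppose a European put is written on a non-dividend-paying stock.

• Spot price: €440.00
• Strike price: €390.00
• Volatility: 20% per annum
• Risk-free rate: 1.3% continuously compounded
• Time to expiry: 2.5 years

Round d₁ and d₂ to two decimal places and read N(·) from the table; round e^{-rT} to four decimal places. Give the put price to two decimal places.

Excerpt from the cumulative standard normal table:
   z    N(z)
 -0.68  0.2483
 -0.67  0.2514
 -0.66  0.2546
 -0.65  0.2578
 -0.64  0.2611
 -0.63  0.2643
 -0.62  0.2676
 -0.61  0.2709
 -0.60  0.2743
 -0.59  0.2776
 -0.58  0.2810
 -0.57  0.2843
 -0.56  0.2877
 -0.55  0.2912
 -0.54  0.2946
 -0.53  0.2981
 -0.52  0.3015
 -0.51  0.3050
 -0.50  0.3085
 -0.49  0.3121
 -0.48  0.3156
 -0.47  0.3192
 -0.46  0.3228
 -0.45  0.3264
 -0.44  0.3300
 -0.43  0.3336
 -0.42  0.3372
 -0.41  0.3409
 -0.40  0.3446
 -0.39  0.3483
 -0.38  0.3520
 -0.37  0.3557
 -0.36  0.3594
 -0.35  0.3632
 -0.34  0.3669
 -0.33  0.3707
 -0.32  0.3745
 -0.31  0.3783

€25.06

σ√T = 0.2 × 1.5811 = 0.3162
d₁ = [ln(440/390) + (0.013 + 0.2²/2)·2.5] / 0.3162 = [0.1206 + 0.0825] / 0.3162 = 0.6423 ≈ 0.64
d₂ = d₁ − σ√T = 0.6423 − 0.3162 = 0.3261 ≈ 0.33
exp(−rT) = exp(−0.013·2.5) = 0.9680
P = 390·0.9680·N(-0.33) − 440·N(-0.64) = 390·0.9680·0.3707 − 440·0.2611 = 139.9467 − 114.8840 = 25.0627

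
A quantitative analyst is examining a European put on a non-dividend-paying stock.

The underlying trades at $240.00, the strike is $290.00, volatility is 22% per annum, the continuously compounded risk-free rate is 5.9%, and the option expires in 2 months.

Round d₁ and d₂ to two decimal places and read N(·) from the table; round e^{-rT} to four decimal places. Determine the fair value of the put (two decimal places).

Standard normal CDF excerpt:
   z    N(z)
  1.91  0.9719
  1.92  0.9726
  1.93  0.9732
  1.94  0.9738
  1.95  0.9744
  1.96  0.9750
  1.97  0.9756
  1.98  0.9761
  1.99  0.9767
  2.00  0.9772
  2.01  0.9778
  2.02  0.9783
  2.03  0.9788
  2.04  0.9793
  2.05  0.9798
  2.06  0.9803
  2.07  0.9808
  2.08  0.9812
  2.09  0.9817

$47.36

σ√T = 0.22 × 0.4082 = 0.0898
ln(S/K) + (r + σ²/2)T = ln(240/290) + (0.059 + 0.22²/2)·0.1667 = -0.1892 + 0.0139 = -0.1754
d₁ = -0.1754 / 0.0898 = -1.9526 which rounds to -1.95
d₂ = d₁ − σ√T = -1.9526 − 0.0898 = -2.0425 which rounds to -2.04
exp(−rT) = exp(−0.059·0.1667) = 0.9902
N(−d₂) = N(2.04) = 0.9793;  N(−d₁) = N(1.95) = 0.9744
P = 290·0.9902·0.9793 − 240·0.9744 = 281.2138 − 233.8560 = 47.3578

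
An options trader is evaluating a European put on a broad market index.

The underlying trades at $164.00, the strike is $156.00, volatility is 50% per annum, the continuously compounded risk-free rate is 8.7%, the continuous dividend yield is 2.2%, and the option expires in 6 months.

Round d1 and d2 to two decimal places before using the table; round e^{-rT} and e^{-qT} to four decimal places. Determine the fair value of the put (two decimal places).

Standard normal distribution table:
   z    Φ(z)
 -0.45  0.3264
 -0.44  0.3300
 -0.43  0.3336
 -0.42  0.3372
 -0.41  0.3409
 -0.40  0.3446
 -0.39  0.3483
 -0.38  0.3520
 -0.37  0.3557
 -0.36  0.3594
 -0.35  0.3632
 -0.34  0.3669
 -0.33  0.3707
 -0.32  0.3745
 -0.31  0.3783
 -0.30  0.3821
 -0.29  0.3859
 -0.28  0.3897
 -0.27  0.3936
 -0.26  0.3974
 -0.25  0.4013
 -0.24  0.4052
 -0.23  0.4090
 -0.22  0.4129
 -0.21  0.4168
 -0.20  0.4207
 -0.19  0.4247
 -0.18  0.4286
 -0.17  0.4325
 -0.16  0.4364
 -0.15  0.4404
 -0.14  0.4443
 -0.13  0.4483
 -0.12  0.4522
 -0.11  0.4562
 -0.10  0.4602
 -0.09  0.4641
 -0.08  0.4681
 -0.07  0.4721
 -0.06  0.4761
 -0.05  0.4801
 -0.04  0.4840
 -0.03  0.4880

σ√T = 0.5 × 0.7071 = 0.3536
d₁ = [ln(164/156) + (0.087 − 0.022 + ½·0.5²)·0.5] / (σ√T) = (0.0500 + 0.0950) / 0.3536 = 0.4102 ≈ 0.41
d₂ = 0.4102 − 0.3536 = 0.0566 ≈ 0.06
exp(−qT) = exp(−0.022·0.5) = 0.9891;  exp(−rT) = exp(−0.087·0.5) = 0.9574
P = 156·0.9574·N(-0.06) − 164·0.9891·N(-0.41) = 156·0.9574·0.4761 − 164·0.9891·0.3409 = 71.1076 − 55.2982 = 15.8094

$15.81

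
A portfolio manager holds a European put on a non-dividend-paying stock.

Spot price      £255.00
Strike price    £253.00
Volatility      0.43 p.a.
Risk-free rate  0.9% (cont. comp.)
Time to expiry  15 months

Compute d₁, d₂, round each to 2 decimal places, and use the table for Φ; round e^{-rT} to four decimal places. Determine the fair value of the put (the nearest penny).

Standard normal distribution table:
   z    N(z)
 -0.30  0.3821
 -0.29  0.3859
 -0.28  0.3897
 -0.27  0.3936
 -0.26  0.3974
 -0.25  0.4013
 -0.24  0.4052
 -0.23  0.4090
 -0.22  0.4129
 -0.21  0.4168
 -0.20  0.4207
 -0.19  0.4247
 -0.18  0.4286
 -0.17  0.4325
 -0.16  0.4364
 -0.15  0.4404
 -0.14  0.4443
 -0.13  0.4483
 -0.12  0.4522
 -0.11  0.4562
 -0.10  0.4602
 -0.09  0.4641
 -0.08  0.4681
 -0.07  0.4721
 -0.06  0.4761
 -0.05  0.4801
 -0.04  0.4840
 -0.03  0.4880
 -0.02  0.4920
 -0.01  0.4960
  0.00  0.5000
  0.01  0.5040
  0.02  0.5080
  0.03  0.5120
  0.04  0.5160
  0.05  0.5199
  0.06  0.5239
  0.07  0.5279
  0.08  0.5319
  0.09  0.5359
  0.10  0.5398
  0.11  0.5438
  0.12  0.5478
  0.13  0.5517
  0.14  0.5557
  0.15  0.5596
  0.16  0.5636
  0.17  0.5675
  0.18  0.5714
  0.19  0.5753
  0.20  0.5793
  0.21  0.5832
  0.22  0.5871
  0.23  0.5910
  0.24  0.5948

σ√T = 0.43 × 1.1180 = 0.4808
d₁ = [ln(255/253) + (0.009 + 0.43²/2)·1.25] / 0.4808 = [0.0079 + 0.1268] / 0.4808 = 0.2802 ≈ 0.28
d₂ = d₁ − σ√T = 0.2802 − 0.4808 = -0.2006 ≈ -0.20
e^(−rT) = e^(−0.009·1.25) = 0.9888
N(−d₂) = N(0.20) = 0.5793;  N(−d₁) = N(-0.28) = 0.3897
P = 253·0.9888·0.5793 − 255·0.3897 = 144.9214 − 99.3735 = 45.5479

£45.55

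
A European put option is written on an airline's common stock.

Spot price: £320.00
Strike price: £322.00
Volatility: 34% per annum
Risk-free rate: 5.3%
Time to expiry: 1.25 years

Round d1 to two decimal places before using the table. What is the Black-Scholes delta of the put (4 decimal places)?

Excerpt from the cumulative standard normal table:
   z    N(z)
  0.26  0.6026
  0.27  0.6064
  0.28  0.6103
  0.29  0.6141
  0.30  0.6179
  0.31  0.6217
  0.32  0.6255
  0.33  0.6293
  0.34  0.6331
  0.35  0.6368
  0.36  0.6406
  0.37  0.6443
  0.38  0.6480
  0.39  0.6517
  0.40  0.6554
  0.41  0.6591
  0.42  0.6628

σ√T = 0.34 × 1.1180 = 0.3801
d₁ = [ln(320/322) + (0.053 + ½·0.34²)·1.25] / (σ√T) = (-0.0062 + 0.1385) / 0.3801 = 0.3480 → 0.35
N(d₁) = N(0.35) = 0.6368
Δ_put = N(d₁) − 1 = 0.6368 − 1 = -0.3632

-0.3632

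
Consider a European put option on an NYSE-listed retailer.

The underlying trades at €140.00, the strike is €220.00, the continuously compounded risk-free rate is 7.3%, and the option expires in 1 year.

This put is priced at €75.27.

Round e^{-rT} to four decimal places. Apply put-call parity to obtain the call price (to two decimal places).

€10.76

exp(−rT) = exp(−0.073·1) = 0.9296
Put-call parity: C − P = S − K·e^(−rT) = 140 − 220·0.9296 = 140 − 204.5120 = -64.5120
C = P + (C − P) = 75.27 + (-64.5120) = 10.7580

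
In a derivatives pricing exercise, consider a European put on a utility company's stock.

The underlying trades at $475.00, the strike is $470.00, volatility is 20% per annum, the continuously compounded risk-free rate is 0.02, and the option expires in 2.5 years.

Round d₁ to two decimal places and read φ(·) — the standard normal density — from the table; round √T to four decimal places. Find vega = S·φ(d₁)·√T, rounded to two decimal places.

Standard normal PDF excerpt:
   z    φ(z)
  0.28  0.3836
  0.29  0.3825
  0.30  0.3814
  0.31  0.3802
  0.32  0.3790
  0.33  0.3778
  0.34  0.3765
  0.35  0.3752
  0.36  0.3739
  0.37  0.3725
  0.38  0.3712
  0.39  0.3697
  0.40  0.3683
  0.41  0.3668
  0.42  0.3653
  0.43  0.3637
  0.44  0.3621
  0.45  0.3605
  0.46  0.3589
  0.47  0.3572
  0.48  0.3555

T = 2.5;  σ√T = 0.3162
d₁ = [ln(475/470) + (0.02 + 0.2²/2)·2.5] / 0.3162 = [0.0106 + 0.1000] / 0.3162 = 0.3497 which rounds to 0.35
√T = √2.5 = 1.5811
φ(d₁) = φ(0.35) = 0.3752
vega = S·φ(d₁)·√T = 475·0.3752·1.5811 = 281.7836
(Vega is the same for a European call and put with the same parameters.)

281.78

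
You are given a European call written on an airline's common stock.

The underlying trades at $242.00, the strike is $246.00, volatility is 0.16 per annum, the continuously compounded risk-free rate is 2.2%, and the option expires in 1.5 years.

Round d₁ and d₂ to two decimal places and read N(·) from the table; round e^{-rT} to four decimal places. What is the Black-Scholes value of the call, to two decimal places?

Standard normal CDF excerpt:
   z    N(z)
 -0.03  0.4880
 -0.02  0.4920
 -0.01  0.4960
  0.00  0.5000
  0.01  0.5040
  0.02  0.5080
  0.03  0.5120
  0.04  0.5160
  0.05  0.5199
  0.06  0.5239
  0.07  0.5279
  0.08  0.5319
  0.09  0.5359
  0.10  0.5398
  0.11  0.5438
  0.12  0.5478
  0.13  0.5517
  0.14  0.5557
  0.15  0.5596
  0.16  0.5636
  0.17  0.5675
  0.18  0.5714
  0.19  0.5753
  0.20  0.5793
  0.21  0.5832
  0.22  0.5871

$20.23

σ√T = 0.16 × 1.2247 = 0.1960
d₁ = [ln(242/246) + (0.022 + 0.16²/2)·1.5] / 0.1960 = [-0.0164 + 0.0522] / 0.1960 = 0.1827 which rounds to 0.18
d₂ = d₁ − σ√T = 0.1827 − 0.1960 = -0.0132 which rounds to -0.01
e^(−rT) = e^(−0.022·1.5) = 0.9675
N(d₁) = N(0.18) = 0.5714;  N(d₂) = N(-0.01) = 0.4960
C = 242·0.5714 − 246·0.9675·0.4960 = 138.2788 − 118.0505 = 20.2283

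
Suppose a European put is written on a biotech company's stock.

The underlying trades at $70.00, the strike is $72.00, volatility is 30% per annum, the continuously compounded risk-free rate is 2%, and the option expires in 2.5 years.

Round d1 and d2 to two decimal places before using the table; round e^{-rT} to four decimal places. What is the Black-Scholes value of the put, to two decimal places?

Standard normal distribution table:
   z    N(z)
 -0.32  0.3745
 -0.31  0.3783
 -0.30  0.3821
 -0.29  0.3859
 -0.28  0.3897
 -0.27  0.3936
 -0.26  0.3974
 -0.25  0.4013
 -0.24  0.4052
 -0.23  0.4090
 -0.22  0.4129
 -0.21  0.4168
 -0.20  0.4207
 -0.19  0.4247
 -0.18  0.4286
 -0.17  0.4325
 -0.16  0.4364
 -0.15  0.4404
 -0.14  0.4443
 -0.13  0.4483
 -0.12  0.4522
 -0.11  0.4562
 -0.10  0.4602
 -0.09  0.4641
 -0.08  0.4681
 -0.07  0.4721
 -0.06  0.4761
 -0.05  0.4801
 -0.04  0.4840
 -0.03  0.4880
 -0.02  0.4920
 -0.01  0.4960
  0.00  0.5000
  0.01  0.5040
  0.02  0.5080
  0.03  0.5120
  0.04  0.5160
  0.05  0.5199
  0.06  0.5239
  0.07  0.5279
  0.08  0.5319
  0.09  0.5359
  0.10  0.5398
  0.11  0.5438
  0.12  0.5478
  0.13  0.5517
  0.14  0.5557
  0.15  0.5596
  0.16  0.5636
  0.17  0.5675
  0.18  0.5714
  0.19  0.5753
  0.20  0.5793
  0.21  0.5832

$12.12

σ√T = 0.3 × 1.5811 = 0.4743
d₁ = [ln(70/72) + (0.02 + ½·0.3²)·2.5] / (σ√T) = (-0.0282 + 0.1625) / 0.4743 = 0.2832 → 0.28
d₂ = 0.2832 − 0.4743 = -0.1912 → -0.19
e^(−rT) = e^(−0.02·2.5) = 0.9512
P = 72·0.9512·N(0.19) − 70·N(-0.28) = 72·0.9512·0.5753 − 70·0.3897 = 39.4002 − 27.2790 = 12.1212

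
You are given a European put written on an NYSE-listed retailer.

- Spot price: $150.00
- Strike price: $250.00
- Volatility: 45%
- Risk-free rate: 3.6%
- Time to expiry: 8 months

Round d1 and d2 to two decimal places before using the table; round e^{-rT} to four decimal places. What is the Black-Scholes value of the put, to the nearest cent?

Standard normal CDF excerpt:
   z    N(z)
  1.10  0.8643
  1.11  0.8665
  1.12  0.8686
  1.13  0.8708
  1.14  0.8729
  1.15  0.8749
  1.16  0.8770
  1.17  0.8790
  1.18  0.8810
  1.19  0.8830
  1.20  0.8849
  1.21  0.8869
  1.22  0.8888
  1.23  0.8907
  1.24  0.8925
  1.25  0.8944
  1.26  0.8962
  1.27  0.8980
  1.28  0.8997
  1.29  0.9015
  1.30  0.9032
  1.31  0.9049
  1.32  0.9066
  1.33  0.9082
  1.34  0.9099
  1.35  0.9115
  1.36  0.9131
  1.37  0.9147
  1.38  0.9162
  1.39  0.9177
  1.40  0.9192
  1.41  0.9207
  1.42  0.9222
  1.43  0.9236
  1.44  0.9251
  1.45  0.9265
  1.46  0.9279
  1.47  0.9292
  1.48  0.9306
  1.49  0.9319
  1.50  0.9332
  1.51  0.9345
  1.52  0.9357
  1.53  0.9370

T = 0.6667;  σ√T = 0.3674
d₁ = [ln(150/250) + (0.036 + ½·0.45²)·0.6667] / (σ√T) = (-0.5108 + 0.0915) / 0.3674 = -1.1413 ≈ -1.14
d₂ = -1.1413 − 0.3674 = -1.5087 ≈ -1.51
e^(−rT) = e^(−0.036·0.6667) = 0.9763
N(−d₂) = N(1.51) = 0.9345;  N(−d₁) = N(1.14) = 0.8729
P = 250·0.9763·0.9345 − 150·0.8729 = 228.0881 − 130.9350 = 97.1531

$97.15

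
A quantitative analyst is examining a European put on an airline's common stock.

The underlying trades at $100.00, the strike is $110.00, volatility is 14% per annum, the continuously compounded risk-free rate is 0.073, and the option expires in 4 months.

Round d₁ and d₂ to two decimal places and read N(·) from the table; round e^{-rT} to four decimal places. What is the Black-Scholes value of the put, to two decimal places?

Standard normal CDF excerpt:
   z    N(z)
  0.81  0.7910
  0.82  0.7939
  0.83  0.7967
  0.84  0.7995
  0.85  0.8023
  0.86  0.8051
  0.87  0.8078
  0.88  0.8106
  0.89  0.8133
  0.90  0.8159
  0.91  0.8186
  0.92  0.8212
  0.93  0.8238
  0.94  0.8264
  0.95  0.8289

T = 0.3333;  σ√T = 0.0808
d₁ = [ln(100/110) + (0.073 + 0.14²/2)·0.3333] / 0.0808 = [-0.0953 + 0.0276] / 0.0808 = -0.8377 → -0.84
d₂ = d₁ − σ√T = -0.8377 − 0.0808 = -0.9185 → -0.92
e^(−rT) = e^(−0.073·0.3333) = 0.9760
N(−d₂) = N(0.92) = 0.8212;  N(−d₁) = N(0.84) = 0.7995
P = 110·0.9760·0.8212 − 100·0.7995 = 88.1640 − 79.9500 = 8.2140

$8.21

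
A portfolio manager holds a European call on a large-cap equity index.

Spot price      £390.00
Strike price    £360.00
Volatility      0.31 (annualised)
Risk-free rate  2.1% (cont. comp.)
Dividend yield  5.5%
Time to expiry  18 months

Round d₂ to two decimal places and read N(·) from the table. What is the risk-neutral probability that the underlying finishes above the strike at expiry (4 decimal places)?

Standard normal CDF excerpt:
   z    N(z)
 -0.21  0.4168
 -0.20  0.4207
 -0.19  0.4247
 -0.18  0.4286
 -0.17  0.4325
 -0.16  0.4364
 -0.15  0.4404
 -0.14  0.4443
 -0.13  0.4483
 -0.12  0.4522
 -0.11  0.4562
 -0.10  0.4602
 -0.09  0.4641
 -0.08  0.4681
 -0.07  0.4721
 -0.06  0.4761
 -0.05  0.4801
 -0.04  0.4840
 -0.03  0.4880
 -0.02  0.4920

0.4562

σ√T = 0.31 × 1.2247 = 0.3797
ln(S/K) + (r − q + σ²/2)T = ln(390/360) + (0.021 − 0.055 + 0.31²/2)·1.5 = 0.0800 + 0.0211 = 0.1011
d₁ = 0.1011 / 0.3797 = 0.2663 ⇒ 0.27
d₂ = d₁ − σ√T = 0.2663 − 0.3797 = -0.1133 ⇒ -0.11
Risk-neutral Pr[S_T > K] = N(d₂) = N(-0.11) = 0.4562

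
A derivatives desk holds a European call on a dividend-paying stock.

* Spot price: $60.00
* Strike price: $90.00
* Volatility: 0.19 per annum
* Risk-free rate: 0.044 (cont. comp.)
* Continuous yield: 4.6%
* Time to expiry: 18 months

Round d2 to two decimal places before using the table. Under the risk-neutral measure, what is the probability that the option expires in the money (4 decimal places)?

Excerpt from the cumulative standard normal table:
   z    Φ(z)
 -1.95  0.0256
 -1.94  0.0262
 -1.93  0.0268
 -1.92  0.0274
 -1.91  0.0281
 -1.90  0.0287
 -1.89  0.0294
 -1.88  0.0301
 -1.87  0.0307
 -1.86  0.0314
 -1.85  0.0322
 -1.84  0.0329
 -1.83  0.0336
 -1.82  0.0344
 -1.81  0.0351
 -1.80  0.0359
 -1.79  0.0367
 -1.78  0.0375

σ√T = 0.19 × 1.2247 = 0.2327
d₁ = [ln(60/90) + (0.044 − 0.046 + 0.19²/2)·1.5] / 0.2327 = [-0.4055 + 0.0241] / 0.2327 = -1.6390 ⇒ -1.64
d₂ = d₁ − σ√T = -1.6390 − 0.2327 = -1.8717 ⇒ -1.87
Pr(exercise) under Q = N(d₂) = 0.0307

0.0307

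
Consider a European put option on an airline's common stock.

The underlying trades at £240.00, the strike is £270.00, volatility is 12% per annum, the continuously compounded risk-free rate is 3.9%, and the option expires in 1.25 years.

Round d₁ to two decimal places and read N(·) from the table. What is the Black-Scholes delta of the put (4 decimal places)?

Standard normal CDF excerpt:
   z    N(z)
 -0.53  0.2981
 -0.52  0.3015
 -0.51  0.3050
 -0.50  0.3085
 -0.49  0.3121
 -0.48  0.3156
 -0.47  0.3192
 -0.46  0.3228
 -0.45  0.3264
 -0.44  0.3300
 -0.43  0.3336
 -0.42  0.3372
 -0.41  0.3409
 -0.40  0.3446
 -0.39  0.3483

T = 1.25;  σ√T = 0.1342
d₁ = [ln(240/270) + (0.039 + ½·0.12²)·1.25] / (σ√T) = (-0.1178 + 0.0577) / 0.1342 = -0.4475 ⇒ -0.45
N(d₁) = N(-0.45) = 0.3264
Δ_put = N(d₁) − 1 = 0.3264 − 1 = -0.6736

-0.6736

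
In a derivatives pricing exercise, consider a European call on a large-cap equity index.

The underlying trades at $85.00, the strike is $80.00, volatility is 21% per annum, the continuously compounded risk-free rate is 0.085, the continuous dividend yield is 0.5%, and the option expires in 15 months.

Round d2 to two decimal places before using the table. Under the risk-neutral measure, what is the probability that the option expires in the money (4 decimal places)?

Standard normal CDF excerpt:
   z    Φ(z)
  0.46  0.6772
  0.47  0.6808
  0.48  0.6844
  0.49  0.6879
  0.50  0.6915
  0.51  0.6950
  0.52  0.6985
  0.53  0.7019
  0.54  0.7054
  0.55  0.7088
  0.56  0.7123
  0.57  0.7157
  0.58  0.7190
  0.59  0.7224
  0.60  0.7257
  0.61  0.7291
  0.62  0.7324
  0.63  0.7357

T = 1.25;  σ√T = 0.2348
ln(S/K) + (r − q + σ²/2)T = ln(85/80) + (0.085 − 0.005 + 0.21²/2)·1.25 = 0.0606 + 0.1276 = 0.1882
d₁ = 0.1882 / 0.2348 = 0.8015 ⇒ 0.80
d₂ = d₁ − σ√T = 0.8015 − 0.2348 = 0.5667 ⇒ 0.57
Risk-neutral Pr[S_T > K] = N(d₂) = N(0.57) = 0.7157

0.7157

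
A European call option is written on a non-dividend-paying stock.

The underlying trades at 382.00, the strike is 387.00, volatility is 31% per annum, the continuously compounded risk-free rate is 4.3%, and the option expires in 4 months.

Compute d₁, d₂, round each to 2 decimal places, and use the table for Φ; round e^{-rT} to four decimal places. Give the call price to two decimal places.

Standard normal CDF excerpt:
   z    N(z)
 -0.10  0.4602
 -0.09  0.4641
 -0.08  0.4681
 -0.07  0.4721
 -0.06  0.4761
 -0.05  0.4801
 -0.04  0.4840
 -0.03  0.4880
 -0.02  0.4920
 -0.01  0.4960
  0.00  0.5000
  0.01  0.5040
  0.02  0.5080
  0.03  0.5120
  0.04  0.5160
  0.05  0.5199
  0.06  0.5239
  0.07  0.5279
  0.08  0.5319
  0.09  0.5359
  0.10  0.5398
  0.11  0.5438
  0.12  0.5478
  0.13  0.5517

27.62

T = 0.3333;  σ√T = 0.1790
ln(S/K) + (r + σ²/2)T = ln(382/387) + (0.043 + 0.31²/2)·0.3333 = -0.0130 + 0.0303 = 0.0173
d₁ = 0.0173 / 0.1790 = 0.0969 → 0.10
d₂ = d₁ − σ√T = 0.0969 − 0.1790 = -0.0821 → -0.08
e^(−rT) = e^(−0.043·0.3333) = 0.9858
C = 382·N(0.10) − 387·0.9858·N(-0.08) = 382·0.5398 − 387·0.9858·0.4681 = 206.2036 − 178.5823 = 27.6213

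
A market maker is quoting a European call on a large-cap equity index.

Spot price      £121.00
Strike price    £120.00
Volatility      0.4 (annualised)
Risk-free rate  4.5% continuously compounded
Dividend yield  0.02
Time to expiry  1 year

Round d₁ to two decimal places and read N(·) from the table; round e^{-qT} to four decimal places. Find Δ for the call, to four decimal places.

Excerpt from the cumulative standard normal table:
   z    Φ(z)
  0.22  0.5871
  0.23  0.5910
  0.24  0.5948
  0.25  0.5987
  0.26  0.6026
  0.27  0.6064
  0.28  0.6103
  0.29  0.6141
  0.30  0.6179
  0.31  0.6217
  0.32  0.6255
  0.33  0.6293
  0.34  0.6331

σ√T = 0.4 × 1.0000 = 0.4000
ln(S/K) + (r − q + σ²/2)T = ln(121/120) + (0.045 − 0.02 + 0.4²/2)·1 = 0.0083 + 0.1050 = 0.1133
d₁ = 0.1133 / 0.4000 = 0.2832 → 0.28
N(d₁) = N(0.28) = 0.6103
Δ_call = exp(−qT)·N(d₁) = 0.9802·0.6103 = 0.5982

0.5982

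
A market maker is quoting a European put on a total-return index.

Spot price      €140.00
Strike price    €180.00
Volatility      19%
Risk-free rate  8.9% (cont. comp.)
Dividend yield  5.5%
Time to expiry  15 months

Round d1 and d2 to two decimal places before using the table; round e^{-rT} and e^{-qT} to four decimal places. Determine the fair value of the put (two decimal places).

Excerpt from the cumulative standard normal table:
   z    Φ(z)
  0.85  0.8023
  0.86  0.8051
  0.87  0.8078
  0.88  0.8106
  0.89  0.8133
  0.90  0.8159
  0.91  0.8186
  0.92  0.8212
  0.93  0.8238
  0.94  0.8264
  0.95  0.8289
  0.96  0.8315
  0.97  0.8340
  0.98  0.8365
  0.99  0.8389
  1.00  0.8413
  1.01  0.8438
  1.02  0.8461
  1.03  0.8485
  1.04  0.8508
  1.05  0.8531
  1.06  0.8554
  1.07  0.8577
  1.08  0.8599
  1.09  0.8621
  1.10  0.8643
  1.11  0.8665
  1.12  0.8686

σ√T = 0.19 × 1.1180 = 0.2124
ln(S/K) + (r − q + σ²/2)T = ln(140/180) + (0.089 − 0.055 + 0.19²/2)·1.25 = -0.2513 + 0.0651 = -0.1863
d₁ = -0.1863 / 0.2124 = -0.8768 ⇒ -0.88
d₂ = d₁ − σ√T = -0.8768 − 0.2124 = -1.0892 ⇒ -1.09
e^(−qT) = e^(−0.055·1.25) = 0.9336;  e^(−rT) = e^(−0.089·1.25) = 0.8947
N(−d₂) = N(1.09) = 0.8621;  N(−d₁) = N(0.88) = 0.8106
P = 180·0.8947·0.8621 − 140·0.9336·0.8106 = 138.8378 − 105.9487 = 32.8891

€32.89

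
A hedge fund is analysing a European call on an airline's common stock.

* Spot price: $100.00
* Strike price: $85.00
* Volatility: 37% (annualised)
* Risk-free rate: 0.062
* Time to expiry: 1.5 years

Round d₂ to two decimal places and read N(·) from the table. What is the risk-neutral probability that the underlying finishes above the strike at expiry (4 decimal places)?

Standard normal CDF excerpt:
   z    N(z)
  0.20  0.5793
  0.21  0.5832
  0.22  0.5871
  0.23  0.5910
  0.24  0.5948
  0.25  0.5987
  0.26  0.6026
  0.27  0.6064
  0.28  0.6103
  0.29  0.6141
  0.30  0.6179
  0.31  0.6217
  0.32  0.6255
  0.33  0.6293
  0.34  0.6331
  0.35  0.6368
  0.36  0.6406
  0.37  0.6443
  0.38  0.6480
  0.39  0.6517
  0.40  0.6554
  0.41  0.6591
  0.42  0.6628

T = 1.5;  σ√T = 0.4532
ln(S/K) + (r + σ²/2)T = ln(100/85) + (0.062 + 0.37²/2)·1.5 = 0.1625 + 0.1957 = 0.3582
d₁ = 0.3582 / 0.4532 = 0.7904 ⇒ 0.79
d₂ = d₁ − σ√T = 0.7904 − 0.4532 = 0.3373 ⇒ 0.34
Pr(exercise) under Q = N(d₂) = 0.6331

0.6331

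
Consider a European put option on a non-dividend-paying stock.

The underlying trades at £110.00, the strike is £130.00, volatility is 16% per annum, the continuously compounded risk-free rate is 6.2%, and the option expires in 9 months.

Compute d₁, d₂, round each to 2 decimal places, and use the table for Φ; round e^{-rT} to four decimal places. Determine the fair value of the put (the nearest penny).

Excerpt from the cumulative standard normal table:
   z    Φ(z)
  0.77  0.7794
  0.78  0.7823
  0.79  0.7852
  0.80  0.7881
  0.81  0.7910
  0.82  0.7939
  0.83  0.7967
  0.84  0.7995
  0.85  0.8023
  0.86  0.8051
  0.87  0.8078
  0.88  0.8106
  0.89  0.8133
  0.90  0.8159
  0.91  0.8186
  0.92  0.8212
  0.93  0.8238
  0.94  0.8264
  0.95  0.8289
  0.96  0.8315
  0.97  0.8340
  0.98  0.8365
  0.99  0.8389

£15.86

σ√T = 0.16 × 0.8660 = 0.1386
d₁ = [ln(110/130) + (0.062 + 0.16²/2)·0.75] / 0.1386 = [-0.1671 + 0.0561] / 0.1386 = -0.8007 → -0.80
d₂ = d₁ − σ√T = -0.8007 − 0.1386 = -0.9393 → -0.94
exp(−rT) = exp(−0.062·0.75) = 0.9546
N(−d₂) = N(0.94) = 0.8264;  N(−d₁) = N(0.80) = 0.7881
P = 130·0.9546·0.8264 − 110·0.7881 = 102.5546 − 86.6910 = 15.8636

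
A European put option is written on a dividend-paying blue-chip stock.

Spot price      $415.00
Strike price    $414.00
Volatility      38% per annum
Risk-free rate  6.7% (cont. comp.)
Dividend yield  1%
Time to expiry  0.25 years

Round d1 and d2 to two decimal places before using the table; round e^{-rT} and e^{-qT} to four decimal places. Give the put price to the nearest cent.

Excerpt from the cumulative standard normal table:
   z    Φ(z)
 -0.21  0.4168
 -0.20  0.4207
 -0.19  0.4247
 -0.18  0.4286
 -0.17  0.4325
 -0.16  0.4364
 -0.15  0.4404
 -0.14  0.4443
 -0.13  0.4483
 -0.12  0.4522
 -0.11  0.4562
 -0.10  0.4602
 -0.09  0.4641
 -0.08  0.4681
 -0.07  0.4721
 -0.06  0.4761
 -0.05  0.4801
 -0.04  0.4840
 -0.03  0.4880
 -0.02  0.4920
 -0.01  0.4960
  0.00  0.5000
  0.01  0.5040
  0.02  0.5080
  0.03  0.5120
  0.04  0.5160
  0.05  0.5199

$27.77

T = 0.25;  σ√T = 0.1900
d₁ = [ln(415/414) + (0.067 − 0.01 + 0.38²/2)·0.25] / 0.1900 = [0.0024 + 0.0323] / 0.1900 = 0.1827 which rounds to 0.18
d₂ = d₁ − σ√T = 0.1827 − 0.1900 = -0.0073 which rounds to -0.01
exp(−qT) = exp(−0.01·0.25) = 0.9975;  exp(−rT) = exp(−0.067·0.25) = 0.9834
N(−d₂) = N(0.01) = 0.5040;  N(−d₁) = N(-0.18) = 0.4286
P = 414·0.9834·0.5040 − 415·0.9975·0.4286 = 205.1923 − 177.4243 = 27.7680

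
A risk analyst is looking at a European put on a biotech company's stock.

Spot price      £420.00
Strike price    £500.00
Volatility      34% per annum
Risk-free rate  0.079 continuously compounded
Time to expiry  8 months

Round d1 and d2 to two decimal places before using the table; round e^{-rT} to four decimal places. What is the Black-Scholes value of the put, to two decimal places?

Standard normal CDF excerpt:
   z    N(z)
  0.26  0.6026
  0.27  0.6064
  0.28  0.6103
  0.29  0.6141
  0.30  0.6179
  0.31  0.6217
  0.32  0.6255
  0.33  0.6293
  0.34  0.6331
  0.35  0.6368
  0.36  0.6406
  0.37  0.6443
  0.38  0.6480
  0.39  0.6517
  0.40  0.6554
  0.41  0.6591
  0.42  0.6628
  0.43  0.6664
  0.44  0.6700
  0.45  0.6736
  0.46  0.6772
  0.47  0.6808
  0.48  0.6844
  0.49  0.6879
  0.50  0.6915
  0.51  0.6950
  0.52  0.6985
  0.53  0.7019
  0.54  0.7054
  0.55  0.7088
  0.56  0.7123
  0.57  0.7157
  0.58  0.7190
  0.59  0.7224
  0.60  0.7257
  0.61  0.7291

£81.54

σ√T = 0.34·√0.6667 = 0.2776
d₁ = [ln(420/500) + (0.079 + 0.34²/2)·0.6667] / 0.2776 = [-0.1744 + 0.0912] / 0.2776 = -0.2995 → -0.30
d₂ = d₁ − σ√T = -0.2995 − 0.2776 = -0.5771 → -0.58
e^(−rT) = e^(−0.079·0.6667) = 0.9487
N(−d₂) = N(0.58) = 0.7190;  N(−d₁) = N(0.30) = 0.6179
P = 500·0.9487·0.7190 − 420·0.6179 = 341.0576 − 259.5180 = 81.5396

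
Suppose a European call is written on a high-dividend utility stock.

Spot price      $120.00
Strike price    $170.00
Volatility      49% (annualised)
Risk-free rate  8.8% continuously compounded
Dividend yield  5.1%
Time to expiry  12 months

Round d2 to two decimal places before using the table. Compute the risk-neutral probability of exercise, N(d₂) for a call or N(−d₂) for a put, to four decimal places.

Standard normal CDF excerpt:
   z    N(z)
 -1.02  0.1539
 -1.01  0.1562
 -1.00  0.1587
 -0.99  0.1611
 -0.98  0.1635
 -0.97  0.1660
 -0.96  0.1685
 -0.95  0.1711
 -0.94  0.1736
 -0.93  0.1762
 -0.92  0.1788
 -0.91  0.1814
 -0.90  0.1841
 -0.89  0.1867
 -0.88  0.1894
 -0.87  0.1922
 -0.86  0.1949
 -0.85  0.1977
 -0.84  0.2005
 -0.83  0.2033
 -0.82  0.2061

0.1894

T = 1;  σ√T = 0.4900
d₁ = [ln(120/170) + (0.088 − 0.051 + 0.49²/2)·1] / 0.4900 = [-0.3483 + 0.1570] / 0.4900 = -0.3903 → -0.39
d₂ = d₁ − σ√T = -0.3903 − 0.4900 = -0.8803 → -0.88
Pr(exercise) under Q = N(d₂) = 0.1894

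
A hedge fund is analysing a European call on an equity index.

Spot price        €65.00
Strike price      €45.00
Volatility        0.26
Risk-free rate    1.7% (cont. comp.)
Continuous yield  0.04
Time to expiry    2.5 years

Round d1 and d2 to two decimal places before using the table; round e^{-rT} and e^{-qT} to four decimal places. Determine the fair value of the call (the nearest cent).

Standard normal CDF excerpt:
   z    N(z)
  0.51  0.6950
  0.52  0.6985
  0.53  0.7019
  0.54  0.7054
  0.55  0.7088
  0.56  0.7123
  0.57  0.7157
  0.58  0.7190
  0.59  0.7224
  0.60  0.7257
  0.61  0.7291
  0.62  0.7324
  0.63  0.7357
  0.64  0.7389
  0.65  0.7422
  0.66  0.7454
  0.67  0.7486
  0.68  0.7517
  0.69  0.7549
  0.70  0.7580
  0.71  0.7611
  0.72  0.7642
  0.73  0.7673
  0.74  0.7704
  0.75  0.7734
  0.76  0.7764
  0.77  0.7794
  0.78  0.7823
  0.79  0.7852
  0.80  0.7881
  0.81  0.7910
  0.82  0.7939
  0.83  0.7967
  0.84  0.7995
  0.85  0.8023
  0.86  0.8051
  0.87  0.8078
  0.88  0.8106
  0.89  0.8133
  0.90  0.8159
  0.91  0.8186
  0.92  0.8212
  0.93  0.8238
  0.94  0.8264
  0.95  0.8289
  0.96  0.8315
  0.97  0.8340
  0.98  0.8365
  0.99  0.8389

€18.33

T = 2.5;  σ√T = 0.4111
d₁ = [ln(65/45) + (0.017 − 0.04 + 0.26²/2)·2.5] / 0.4111 = [0.3677 + 0.0270] / 0.4111 = 0.9602 which rounds to 0.96
d₂ = d₁ − σ√T = 0.9602 − 0.4111 = 0.5491 which rounds to 0.55
e^(−qT) = e^(−0.04·2.5) = 0.9048;  e^(−rT) = e^(−0.017·2.5) = 0.9584
N(d₁) = N(0.96) = 0.8315;  N(d₂) = N(0.55) = 0.7088
C = 65·0.9048·0.8315 − 45·0.9584·0.7088 = 48.9022 − 30.5691 = 18.3331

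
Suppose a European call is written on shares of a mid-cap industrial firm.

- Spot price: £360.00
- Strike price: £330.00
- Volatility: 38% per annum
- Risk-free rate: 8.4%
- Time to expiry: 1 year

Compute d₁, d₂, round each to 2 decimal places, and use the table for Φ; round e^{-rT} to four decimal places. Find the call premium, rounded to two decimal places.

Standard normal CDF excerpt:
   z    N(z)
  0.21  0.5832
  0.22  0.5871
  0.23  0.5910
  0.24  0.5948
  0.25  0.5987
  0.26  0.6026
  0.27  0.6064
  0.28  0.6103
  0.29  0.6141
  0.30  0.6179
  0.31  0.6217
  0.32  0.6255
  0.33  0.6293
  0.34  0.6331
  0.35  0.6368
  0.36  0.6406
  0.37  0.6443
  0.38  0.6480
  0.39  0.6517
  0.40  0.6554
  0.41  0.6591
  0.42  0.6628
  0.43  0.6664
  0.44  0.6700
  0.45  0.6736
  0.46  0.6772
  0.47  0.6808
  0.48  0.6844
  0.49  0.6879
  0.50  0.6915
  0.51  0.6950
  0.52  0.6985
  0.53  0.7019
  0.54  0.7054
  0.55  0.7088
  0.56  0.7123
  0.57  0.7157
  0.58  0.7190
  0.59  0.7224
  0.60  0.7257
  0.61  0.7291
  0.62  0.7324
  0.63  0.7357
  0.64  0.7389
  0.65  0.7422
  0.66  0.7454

T = 1;  σ√T = 0.3800
d₁ = [ln(360/330) + (0.084 + ½·0.38²)·1] / (σ√T) = (0.0870 + 0.1562) / 0.3800 = 0.6400 ≈ 0.64
d₂ = 0.6400 − 0.3800 = 0.2600 ≈ 0.26
e^(−rT) = e^(−0.084·1) = 0.9194
C = 360·N(0.64) − 330·0.9194·N(0.26) = 360·0.7389 − 330·0.9194·0.6026 = 266.0040 − 182.8300 = 83.1740

£83.17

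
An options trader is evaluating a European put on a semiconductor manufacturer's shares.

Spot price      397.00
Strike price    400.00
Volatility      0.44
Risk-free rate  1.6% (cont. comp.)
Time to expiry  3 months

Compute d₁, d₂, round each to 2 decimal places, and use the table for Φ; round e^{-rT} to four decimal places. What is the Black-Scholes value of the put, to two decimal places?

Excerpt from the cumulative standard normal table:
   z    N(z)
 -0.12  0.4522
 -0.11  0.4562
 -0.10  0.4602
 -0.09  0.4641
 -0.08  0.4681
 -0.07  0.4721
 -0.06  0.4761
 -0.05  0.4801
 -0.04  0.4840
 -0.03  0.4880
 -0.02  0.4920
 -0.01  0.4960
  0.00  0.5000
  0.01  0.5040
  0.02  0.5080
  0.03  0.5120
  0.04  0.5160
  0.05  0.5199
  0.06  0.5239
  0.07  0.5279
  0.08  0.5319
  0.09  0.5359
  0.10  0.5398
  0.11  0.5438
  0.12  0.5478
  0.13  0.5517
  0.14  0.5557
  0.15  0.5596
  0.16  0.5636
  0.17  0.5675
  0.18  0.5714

σ√T = 0.44 × 0.5000 = 0.2200
d₁ = [ln(397/400) + (0.016 + 0.44²/2)·0.25] / 0.2200 = [-0.0075 + 0.0282] / 0.2200 = 0.0940 → 0.09
d₂ = d₁ − σ√T = 0.0940 − 0.2200 = -0.1260 → -0.13
exp(−rT) = exp(−0.016·0.25) = 0.9960
P = 400·0.9960·N(0.13) − 397·N(-0.09) = 400·0.9960·0.5517 − 397·0.4641 = 219.7973 − 184.2477 = 35.5496

35.55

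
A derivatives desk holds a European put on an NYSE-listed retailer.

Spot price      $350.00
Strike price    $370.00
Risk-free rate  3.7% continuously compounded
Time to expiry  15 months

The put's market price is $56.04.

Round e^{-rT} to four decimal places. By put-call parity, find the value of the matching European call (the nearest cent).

e^(−rT) = e^(−0.037·1.25) = 0.9548
Put-call parity: C − P = S − K·e^(−rT) = 350 − 370·0.9548 = 350 − 353.2760 = -3.2760
C = P + (C − P) = 56.04 + (-3.2760) = 52.7640

$52.76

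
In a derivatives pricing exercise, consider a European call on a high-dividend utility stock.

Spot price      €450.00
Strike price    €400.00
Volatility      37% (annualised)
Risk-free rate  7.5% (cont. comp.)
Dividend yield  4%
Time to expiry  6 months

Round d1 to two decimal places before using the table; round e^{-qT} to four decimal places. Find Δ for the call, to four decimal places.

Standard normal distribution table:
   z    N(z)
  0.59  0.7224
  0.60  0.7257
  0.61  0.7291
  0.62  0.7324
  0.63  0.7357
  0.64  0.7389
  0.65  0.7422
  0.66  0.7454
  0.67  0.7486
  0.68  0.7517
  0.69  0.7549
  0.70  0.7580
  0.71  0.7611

T = 0.5;  σ√T = 0.2616
ln(S/K) + (r − q + σ²/2)T = ln(450/400) + (0.075 − 0.04 + 0.37²/2)·0.5 = 0.1178 + 0.0517 = 0.1695
d₁ = 0.1695 / 0.2616 = 0.6479 → 0.65
N(d₁) = N(0.65) = 0.7422
Δ_call = exp(−qT)·N(d₁) = 0.9802·0.7422 = 0.7275

0.7275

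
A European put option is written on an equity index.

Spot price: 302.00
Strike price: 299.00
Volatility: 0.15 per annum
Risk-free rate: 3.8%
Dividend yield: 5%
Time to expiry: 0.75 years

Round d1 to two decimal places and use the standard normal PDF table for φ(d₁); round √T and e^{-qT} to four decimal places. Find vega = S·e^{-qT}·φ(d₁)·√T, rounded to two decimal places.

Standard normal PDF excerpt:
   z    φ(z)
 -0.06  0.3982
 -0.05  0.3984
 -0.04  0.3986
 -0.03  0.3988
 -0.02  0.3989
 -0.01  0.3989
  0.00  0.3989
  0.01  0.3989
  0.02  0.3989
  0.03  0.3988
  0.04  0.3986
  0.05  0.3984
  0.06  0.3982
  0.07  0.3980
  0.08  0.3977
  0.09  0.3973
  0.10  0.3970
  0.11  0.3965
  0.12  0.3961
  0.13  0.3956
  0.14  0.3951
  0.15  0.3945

σ√T = 0.15 × 0.8660 = 0.1299
d₁ = [ln(302/299) + (0.038 − 0.05 + 0.15²/2)·0.75] / 0.1299 = [0.0100 − 0.0006] / 0.1299 = 0.0725 ⇒ 0.07
√T = √0.75 = 0.8660
φ(d₁) = φ(0.07) = 0.3980
exp(−qT) = exp(−0.05·0.75) = 0.9632
vega = S·exp(−qT)·φ(d₁)·√T = 302·0.9632·0.3980·0.8660 = 100.2592

100.26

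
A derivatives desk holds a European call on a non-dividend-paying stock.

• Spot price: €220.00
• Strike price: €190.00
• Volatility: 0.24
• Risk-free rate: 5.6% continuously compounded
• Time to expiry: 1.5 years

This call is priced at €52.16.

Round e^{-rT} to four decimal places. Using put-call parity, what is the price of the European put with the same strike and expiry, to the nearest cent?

€6.85

e^(−rT) = e^(−0.056·1.5) = 0.9194
Put-call parity: C − P = S − K·e^(−rT) = 220 − 190·0.9194 = 220 − 174.6860 = 45.3140
P = C − (C − P) = 52.16 − (45.3140) = 6.8460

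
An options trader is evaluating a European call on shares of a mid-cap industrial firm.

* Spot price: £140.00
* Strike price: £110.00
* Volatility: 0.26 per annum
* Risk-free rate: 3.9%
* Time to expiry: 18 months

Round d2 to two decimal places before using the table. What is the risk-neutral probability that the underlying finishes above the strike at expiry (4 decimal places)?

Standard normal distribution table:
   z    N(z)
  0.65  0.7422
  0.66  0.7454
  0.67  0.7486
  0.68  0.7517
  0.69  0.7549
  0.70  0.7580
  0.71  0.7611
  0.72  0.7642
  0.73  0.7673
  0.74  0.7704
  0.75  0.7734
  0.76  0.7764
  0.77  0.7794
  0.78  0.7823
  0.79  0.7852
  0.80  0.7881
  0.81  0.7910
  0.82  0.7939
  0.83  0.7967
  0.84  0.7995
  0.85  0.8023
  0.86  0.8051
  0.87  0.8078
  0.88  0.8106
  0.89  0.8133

0.7823

σ√T = 0.26·√1.5 = 0.3184
d₁ = [ln(140/110) + (0.039 + 0.26²/2)·1.5] / 0.3184 = [0.2412 + 0.1092] / 0.3184 = 1.1003 → 1.10
d₂ = d₁ − σ√T = 1.1003 − 0.3184 = 0.7818 → 0.78
Pr(exercise) under Q = N(d₂) = 0.7823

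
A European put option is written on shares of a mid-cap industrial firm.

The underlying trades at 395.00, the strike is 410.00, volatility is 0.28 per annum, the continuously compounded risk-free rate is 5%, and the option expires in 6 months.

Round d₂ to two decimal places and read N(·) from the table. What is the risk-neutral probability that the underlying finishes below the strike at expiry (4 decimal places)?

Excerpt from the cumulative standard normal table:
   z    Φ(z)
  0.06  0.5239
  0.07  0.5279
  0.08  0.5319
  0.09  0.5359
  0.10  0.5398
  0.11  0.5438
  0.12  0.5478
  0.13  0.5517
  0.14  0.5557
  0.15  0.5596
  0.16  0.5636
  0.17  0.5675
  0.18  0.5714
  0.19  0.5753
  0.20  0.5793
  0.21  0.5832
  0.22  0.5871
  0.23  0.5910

0.5636

T = 0.5;  σ√T = 0.1980
ln(S/K) + (r + σ²/2)T = ln(395/410) + (0.05 + 0.28²/2)·0.5 = -0.0373 + 0.0446 = 0.0073
d₁ = 0.0073 / 0.1980 = 0.0370 which rounds to 0.04
d₂ = d₁ − σ√T = 0.0370 − 0.1980 = -0.1610 which rounds to -0.16
Pr(exercise) under Q = N(−d₂) = N(0.16) = 0.5636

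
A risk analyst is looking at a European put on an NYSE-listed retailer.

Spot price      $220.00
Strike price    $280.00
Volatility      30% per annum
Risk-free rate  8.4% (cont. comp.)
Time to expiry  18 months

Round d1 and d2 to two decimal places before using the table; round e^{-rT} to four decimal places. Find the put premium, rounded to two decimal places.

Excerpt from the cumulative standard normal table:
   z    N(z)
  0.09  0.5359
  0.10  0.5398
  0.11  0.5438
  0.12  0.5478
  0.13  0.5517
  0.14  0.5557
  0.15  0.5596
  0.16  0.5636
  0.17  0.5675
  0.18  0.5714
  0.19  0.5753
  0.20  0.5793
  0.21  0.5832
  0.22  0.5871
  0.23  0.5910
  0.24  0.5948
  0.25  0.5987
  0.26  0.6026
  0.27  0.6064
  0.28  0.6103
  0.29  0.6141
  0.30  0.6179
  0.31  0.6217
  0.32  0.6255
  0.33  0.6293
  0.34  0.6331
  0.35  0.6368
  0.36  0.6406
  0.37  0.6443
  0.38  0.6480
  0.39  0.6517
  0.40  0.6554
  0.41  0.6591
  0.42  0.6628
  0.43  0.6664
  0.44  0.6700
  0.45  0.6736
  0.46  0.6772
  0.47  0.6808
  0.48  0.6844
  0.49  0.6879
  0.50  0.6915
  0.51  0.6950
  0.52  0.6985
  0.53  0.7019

$49.32

σ√T = 0.3 × 1.2247 = 0.3674
d₁ = [ln(220/280) + (0.084 + ½·0.3²)·1.5] / (σ√T) = (-0.2412 + 0.1935) / 0.3674 = -0.1297 ⇒ -0.13
d₂ = -0.1297 − 0.3674 = -0.4971 ⇒ -0.50
exp(−rT) = exp(−0.084·1.5) = 0.8816
N(−d₂) = N(0.50) = 0.6915;  N(−d₁) = N(0.13) = 0.5517
P = 280·0.8816·0.6915 − 220·0.5517 = 170.6954 − 121.3740 = 49.3214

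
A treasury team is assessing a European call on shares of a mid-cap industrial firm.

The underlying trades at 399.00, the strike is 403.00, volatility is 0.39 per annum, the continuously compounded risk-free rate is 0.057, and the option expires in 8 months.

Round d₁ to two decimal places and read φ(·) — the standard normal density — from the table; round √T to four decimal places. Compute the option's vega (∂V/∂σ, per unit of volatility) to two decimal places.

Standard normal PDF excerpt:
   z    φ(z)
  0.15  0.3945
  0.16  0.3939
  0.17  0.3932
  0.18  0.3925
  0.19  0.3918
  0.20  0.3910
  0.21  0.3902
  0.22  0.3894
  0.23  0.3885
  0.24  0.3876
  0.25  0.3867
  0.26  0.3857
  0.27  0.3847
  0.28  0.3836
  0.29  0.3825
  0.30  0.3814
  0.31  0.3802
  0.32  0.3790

125.98

σ√T = 0.39 × 0.8165 = 0.3184
d₁ = [ln(399/403) + (0.057 + ½·0.39²)·0.6667] / (σ√T) = (-0.0100 + 0.0887) / 0.3184 = 0.2472 → 0.25
√T = √0.6667 = 0.8165
φ(d₁) = φ(0.25) = 0.3867
vega = S·φ(d₁)·√T = 399·0.3867·0.8165 = 125.9805
(Vega is the same for a European call and put with the same parameters.)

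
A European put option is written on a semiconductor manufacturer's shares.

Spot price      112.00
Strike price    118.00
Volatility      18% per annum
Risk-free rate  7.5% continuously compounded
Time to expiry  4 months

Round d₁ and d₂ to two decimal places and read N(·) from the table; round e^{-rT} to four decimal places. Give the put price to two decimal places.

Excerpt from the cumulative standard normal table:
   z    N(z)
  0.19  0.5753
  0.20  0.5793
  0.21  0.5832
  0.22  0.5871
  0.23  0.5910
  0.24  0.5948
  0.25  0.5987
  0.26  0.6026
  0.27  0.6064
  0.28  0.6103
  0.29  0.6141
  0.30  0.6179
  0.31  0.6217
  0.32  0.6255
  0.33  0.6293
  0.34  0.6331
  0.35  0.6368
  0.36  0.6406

T = 0.3333;  σ√T = 0.1039
d₁ = [ln(112/118) + (0.075 + 0.18²/2)·0.3333] / 0.1039 = [-0.0522 + 0.0304] / 0.1039 = -0.2096 ≈ -0.21
d₂ = d₁ − σ√T = -0.2096 − 0.1039 = -0.3136 ≈ -0.31
e^(−rT) = e^(−0.075·0.3333) = 0.9753
N(−d₂) = N(0.31) = 0.6217;  N(−d₁) = N(0.21) = 0.5832
P = 118·0.9753·0.6217 − 112·0.5832 = 71.5486 − 65.3184 = 6.2302

6.23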